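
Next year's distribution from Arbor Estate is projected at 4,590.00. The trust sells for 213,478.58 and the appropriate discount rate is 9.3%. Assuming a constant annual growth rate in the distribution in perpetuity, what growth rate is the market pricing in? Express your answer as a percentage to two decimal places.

7.15%

P = D₁/(r−g) ⇒ g = r − D₁/P = 0.093 − 4,590.00/213,478.58 = 0.071499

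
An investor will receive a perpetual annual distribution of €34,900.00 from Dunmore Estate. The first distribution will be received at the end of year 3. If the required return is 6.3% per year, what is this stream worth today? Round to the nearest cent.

€490250.84

Value at end of year 2: C / r = €34,900.00 / 0.063 = €553,968.2540
Discount to today: PV = €553,968.2540 / (1 + 0.063)^2 = €553,968.2540 / 1.129969 = €490,250.84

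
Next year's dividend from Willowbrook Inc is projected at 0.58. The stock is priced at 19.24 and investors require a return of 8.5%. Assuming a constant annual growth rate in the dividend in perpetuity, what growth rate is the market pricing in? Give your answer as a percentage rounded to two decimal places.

P = D₁/(r−g) ⇒ g = r − D₁/P = 0.085 − 0.58/19.24 = 0.054854

5.49%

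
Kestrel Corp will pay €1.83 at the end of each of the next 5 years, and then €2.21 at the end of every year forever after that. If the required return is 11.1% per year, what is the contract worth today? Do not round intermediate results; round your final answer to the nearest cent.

€18.51

PV of 5-year annuity: €1.83 × [1 − (1+0.111)^−5] / 0.111 = 6.74651
Perpetuity value at year 5: €2.21 / 0.111 = 19.90991
PV of perpetuity: 19.90991 / (1+0.111)^5 = 11.76248
Total PV = 6.74651 + 11.76248 = 18.50899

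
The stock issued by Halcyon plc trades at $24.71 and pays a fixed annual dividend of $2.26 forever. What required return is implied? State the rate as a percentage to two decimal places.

9.15%

P = C/r ⇒ r = C/P = $2.26/$24.71 = 0.091461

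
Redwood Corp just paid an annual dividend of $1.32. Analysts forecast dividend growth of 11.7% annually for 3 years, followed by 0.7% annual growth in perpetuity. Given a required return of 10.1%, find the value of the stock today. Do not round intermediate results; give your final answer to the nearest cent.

$18.84

D_1 = 1.47444
D_2 = 1.64695
D_3 = 1.83964
Terminal value at year 3: TV = D_3×(1+g_2)/(r−g_2) = 1.85252/0.094 = 19.70766
P_0 = D_1/(1+r)^1 + D_2/(1+r)^2 + D_3/(1+r)^3 + TV/(1+r)^3
    = 1.33918 + 1.35864 + 1.37839 + 14.76635 = 18.84256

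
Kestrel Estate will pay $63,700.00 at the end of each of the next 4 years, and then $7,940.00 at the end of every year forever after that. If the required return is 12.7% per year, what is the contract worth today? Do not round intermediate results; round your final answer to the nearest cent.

PV of 4-year annuity: $63,700.00 × [1 − (1+0.127)^−4] / 0.127 = 190660.96847
Perpetuity value at year 4: $7,940.00 / 0.127 = 62519.68504
PV of perpetuity: 62519.68504 / (1+0.127)^4 = 38754.40891
Total PV = 190660.96847 + 38754.40891 = 229415.37738

$229415.38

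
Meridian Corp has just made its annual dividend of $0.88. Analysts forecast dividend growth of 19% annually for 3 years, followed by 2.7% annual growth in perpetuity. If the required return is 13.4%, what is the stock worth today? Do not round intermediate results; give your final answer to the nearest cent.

$12.67

D_1 = 1.04720
D_2 = 1.24617
D_3 = 1.48294
Terminal value at year 3: TV = D_3×(1+g_2)/(r−g_2) = 1.52298/0.107 = 14.23345
P_0 = D_1/(1+r)^1 + D_2/(1+r)^2 + D_3/(1+r)^3 + TV/(1+r)^3
    = 0.92346 + 0.96906 + 1.01691 + 9.76048 = 12.66991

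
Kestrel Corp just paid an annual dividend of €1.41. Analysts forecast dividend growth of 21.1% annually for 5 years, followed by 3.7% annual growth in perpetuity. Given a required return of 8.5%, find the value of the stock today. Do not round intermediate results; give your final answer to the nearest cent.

€62.68

D_1 = 1.70751
D_2 = 2.06779
D_3 = 2.50410
D_4 = 3.03246
D_5 = 3.67231
Terminal value at year 5: TV = D_5×(1+g_2)/(r−g_2) = 3.80819/0.048 = 79.33729
P_0 = D_1/(1+r)^1 + D_2/(1+r)^2 + D_3/(1+r)^3 + D_4/(1+r)^4 + D_5/(1+r)^5 + TV/(1+r)^5
    = 1.57374 + 1.75650 + 1.96048 + 2.18815 + 2.44226 + 52.76290 = 62.68402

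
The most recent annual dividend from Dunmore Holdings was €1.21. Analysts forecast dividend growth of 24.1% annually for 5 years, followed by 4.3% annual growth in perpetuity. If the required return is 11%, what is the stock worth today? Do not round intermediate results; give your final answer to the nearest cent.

D_1 = 1.50161
D_2 = 1.86350
D_3 = 2.31260
D_4 = 2.86994
D_5 = 3.56159
Terminal value at year 5: TV = D_5×(1+g_2)/(r−g_2) = 3.71474/0.067 = 55.44390
P_0 = D_1/(1+r)^1 + D_2/(1+r)^2 + D_3/(1+r)^3 + D_4/(1+r)^4 + D_5/(1+r)^5 + TV/(1+r)^5
    = 1.35280 + 1.51246 + 1.69095 + 1.89052 + 2.11363 + 32.90326 = 41.46362

€41.46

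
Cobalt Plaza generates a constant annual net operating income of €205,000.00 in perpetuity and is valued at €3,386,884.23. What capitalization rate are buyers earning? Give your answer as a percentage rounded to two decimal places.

P = C/r ⇒ r = C/P = €205,000.00/€3,386,884.23 = 0.060528

6.05%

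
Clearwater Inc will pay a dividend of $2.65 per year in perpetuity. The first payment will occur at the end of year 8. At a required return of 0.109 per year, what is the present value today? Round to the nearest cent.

Value at end of year 7: C / r = $2.65 / 0.109 = $24.3119
Discount to today: PV = $24.3119 / (1 + 0.109)^7 = $24.3119 / 2.063103 = $11.78

$11.78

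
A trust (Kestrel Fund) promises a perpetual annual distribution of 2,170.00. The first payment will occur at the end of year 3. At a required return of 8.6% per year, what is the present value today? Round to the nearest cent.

21394.47

Value at end of year 2: C / r = 2,170.00 / 0.086 = 25,232.5581
Discount to today: PV = 25,232.5581 / (1 + 0.086)^2 = 25,232.5581 / 1.179396 = 21,394.47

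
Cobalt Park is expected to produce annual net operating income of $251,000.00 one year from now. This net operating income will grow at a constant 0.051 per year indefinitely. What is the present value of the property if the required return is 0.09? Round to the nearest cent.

Growing perpetuity: P = D₁ / (r − g) = $251,000.0000 / (0.09 − 0.051) = $6,435,897.44

$6435897.44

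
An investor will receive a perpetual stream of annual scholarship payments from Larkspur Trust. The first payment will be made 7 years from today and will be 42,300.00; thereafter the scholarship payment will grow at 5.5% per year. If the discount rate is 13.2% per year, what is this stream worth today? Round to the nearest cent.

261078.48

Value at end of year 6: C₁ / (r − g) = 42,300.00 / (0.132 − 0.055) = 549,350.6494
Discount to today: PV = 549,350.6494 / (1 + 0.132)^6 = 549,350.6494 / 2.104159 = 261,078.48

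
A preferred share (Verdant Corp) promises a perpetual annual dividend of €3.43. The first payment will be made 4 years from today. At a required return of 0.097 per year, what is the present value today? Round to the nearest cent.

€26.79

Value at end of year 3: C / r = €3.43 / 0.097 = €35.3608
Discount to today: PV = €35.3608 / (1 + 0.097)^3 = €35.3608 / 1.320140 = €26.79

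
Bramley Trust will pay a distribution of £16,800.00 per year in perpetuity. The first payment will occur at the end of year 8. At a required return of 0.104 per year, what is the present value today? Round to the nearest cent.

Value at end of year 7: C / r = £16,800.00 / 0.104 = £161,538.4615
Discount to today: PV = £161,538.4615 / (1 + 0.104)^7 = £161,538.4615 / 1.998865 = £80,815.08

£80815.08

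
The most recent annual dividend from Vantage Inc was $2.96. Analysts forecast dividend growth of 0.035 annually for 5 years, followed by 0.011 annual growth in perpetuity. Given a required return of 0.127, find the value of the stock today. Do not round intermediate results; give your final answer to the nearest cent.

D_1 = 3.06360
D_2 = 3.17083
D_3 = 3.28180
D_4 = 3.39667
D_5 = 3.51555
Terminal value at year 5: TV = D_5×(1+g_2)/(r−g_2) = 3.55422/0.116 = 30.63985
P_0 = D_1/(1+r)^1 + D_2/(1+r)^2 + D_3/(1+r)^3 + D_4/(1+r)^4 + D_5/(1+r)^5 + TV/(1+r)^5
    = 2.71837 + 2.49646 + 2.29267 + 2.10551 + 1.93363 + 16.85261 = 28.39924

$28.40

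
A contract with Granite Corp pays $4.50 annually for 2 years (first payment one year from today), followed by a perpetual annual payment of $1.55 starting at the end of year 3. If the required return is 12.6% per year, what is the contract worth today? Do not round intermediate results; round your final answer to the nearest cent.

$17.25

PV of 2-year annuity: $4.50 × [1 − (1+0.126)^−2] / 0.126 = 7.54569
Perpetuity value at year 2: $1.55 / 0.126 = 12.30159
PV of perpetuity: 12.30159 / (1+0.126)^2 = 9.70252
Total PV = 7.54569 + 9.70252 = 17.24821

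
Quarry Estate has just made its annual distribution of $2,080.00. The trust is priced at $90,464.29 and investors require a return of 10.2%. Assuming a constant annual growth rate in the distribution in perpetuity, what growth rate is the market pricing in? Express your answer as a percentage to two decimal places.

P = D₀(1+g)/(r−g) ⇒ P(r−g) = D₀(1+g) ⇒ g(P+D₀) = P·r − D₀
g = (P·r − D₀)/(P + D₀) = ($90,464.29×0.102 − $2,080.00) / ($90,464.29 + $2,080.00) = 0.077232

7.72%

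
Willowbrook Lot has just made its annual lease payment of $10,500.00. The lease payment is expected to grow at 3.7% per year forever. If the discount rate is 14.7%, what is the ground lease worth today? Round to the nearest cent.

D₁ = D₀ × (1 + g) = $10,500.00 × 1.037 = $10,888.5000
Growing perpetuity: P = D₁ / (r − g) = $10,888.5000 / (0.147 − 0.037) = $98,986.36

$98986.36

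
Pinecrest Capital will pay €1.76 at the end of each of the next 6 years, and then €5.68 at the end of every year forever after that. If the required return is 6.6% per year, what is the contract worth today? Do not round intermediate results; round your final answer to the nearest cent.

PV of 6-year annuity: €1.76 × [1 − (1+0.066)^−6] / 0.066 = 8.49371
Perpetuity value at year 6: €5.68 / 0.066 = 86.06061
PV of perpetuity: 86.06061 / (1+0.066)^6 = 58.64908
Total PV = 8.49371 + 58.64908 = 67.14279

€67.14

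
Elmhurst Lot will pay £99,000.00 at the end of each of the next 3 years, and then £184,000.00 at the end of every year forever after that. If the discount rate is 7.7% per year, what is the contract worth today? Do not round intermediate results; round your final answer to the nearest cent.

PV of 3-year annuity: £99,000.00 × [1 − (1+0.077)^−3] / 0.077 = 256520.01594
Perpetuity value at year 3: £184,000.00 / 0.077 = 2389610.38961
PV of perpetuity: 2389610.38961 / (1+0.077)^3 = 1912845.91554
Total PV = 256520.01594 + 1912845.91554 = 2169365.93148

£2169365.93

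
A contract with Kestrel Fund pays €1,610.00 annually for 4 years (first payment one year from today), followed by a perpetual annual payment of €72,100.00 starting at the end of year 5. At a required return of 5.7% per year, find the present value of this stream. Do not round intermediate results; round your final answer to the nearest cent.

€1018969.66

PV of 4-year annuity: €1,610.00 × [1 − (1+0.057)^−4] / 0.057 = 5617.35867
Perpetuity value at year 4: €72,100.00 / 0.057 = 1264912.28070
PV of perpetuity: 1264912.28070 / (1+0.057)^4 = 1013352.30529
Total PV = 5617.35867 + 1013352.30529 = 1018969.66397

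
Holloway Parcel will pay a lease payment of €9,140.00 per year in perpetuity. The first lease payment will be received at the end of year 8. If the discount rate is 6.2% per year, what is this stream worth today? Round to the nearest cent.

Value at end of year 7: C / r = €9,140.00 / 0.062 = €147,419.3548
Discount to today: PV = €147,419.3548 / (1 + 0.062)^7 = €147,419.3548 / 1.523602 = €96,757.11

€96757.11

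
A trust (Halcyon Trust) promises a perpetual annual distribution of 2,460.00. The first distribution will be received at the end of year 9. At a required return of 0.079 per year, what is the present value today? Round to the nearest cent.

Value at end of year 8: C / r = 2,460.00 / 0.079 = 31,139.2405
Discount to today: PV = 31,139.2405 / (1 + 0.079)^8 = 31,139.2405 / 1.837264 = 16,948.70

16948.70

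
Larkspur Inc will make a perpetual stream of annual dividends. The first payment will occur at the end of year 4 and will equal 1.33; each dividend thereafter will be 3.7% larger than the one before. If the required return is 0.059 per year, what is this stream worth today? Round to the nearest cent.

Value at end of year 3: C₁ / (r − g) = 1.33 / (0.059 − 0.037) = 60.4545
Discount to today: PV = 60.4545 / (1 + 0.059)^3 = 60.4545 / 1.187648 = 50.90

50.90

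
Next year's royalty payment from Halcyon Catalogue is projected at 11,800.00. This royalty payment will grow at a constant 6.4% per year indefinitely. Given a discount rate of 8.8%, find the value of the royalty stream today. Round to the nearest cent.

491666.67

Growing perpetuity: P = D₁ / (r − g) = 11,800.0000 / (0.088 − 0.064) = 491,666.67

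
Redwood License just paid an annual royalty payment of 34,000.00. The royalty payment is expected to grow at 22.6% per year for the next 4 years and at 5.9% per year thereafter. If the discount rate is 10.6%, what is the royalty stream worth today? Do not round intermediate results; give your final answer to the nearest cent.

1333807.79

D_1 = 41684.00000
D_2 = 51104.58400
D_3 = 62654.21998
D_4 = 76814.07370
Terminal value at year 4: TV = D_4×(1+g_2)/(r−g_2) = 81346.10405/0.047 = 1730768.17125
P_0 = D_1/(1+r)^1 + D_2/(1+r)^2 + D_3/(1+r)^3 + D_4/(1+r)^4 + TV/(1+r)^4
    = 37688.96926 + 41778.18835 + 46311.08401 + 51335.79475 + 1156693.75830 = 1333807.79467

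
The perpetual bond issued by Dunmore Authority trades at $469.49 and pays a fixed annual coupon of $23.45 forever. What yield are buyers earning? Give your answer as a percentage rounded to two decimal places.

P = C/r ⇒ r = C/P = $23.45/$469.49 = 0.049948

4.99%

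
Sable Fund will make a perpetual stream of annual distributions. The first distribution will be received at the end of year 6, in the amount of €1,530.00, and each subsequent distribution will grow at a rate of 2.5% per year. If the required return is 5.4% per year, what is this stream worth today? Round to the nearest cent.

Value at end of year 5: C₁ / (r − g) = €1,530.00 / (0.054 − 0.025) = €52,758.6207
Discount to today: PV = €52,758.6207 / (1 + 0.054)^5 = €52,758.6207 / 1.300778 = €40,559.29

€40559.29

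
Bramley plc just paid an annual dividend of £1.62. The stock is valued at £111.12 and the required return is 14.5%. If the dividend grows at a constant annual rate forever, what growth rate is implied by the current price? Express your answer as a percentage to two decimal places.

12.85%

P = D₀(1+g)/(r−g) ⇒ P(r−g) = D₀(1+g) ⇒ g(P+D₀) = P·r − D₀
g = (P·r − D₀)/(P + D₀) = (£111.12×0.145 − £1.62) / (£111.12 + £1.62) = 0.128547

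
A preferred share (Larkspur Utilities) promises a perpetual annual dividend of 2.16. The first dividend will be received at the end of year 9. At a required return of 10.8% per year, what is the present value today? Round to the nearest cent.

Value at end of year 8: C / r = 2.16 / 0.108 = 20.0000
Discount to today: PV = 20.0000 / (1 + 0.108)^8 = 20.0000 / 2.271528 = 8.80

8.80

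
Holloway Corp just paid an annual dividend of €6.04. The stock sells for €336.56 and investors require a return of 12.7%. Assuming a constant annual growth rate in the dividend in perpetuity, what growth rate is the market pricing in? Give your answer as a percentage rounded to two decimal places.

10.71%

P = D₀(1+g)/(r−g) ⇒ P(r−g) = D₀(1+g) ⇒ g(P+D₀) = P·r − D₀
g = (P·r − D₀)/(P + D₀) = (€336.56×0.127 − €6.04) / (€336.56 + €6.04) = 0.107131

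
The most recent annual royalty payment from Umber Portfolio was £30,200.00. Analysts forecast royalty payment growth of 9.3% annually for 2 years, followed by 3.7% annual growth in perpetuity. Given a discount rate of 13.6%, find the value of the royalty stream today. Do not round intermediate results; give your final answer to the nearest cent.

£349856.41

D_1 = 33008.60000
D_2 = 36078.39980
Terminal value at year 2: TV = D_2×(1+g_2)/(r−g_2) = 37413.30059/0.099 = 377912.12720
P_0 = D_1/(1+r)^1 + D_2/(1+r)^2 + TV/(1+r)^2
    = 29056.86620 + 27957.00242 + 292842.54054 = 349856.40916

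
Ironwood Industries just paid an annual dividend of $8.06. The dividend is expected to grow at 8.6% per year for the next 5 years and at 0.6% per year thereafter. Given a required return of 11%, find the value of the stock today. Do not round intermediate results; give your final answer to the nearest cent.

D_1 = 8.75316
D_2 = 9.50593
D_3 = 10.32344
D_4 = 11.21126
D_5 = 12.17543
Terminal value at year 5: TV = D_5×(1+g_2)/(r−g_2) = 12.24848/0.104 = 117.77383
P_0 = D_1/(1+r)^1 + D_2/(1+r)^2 + D_3/(1+r)^3 + D_4/(1+r)^4 + D_5/(1+r)^5 + TV/(1+r)^5
    = 7.88573 + 7.71523 + 7.54841 + 7.38520 + 7.22552 + 69.89304 = 107.65313

$107.65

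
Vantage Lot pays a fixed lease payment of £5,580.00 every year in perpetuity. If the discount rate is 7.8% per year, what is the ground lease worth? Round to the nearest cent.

Level perpetuity: PV = C / r = £5,580.00 / 0.078 = £71,538.46

£71538.46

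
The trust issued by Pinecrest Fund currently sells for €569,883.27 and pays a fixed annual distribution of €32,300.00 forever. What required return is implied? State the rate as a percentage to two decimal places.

P = C/r ⇒ r = C/P = €32,300.00/€569,883.27 = 0.056678

5.67%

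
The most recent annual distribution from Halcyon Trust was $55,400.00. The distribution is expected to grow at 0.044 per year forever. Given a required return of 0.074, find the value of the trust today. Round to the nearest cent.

$1927920.00

D₁ = D₀ × (1 + g) = $55,400.00 × 1.044 = $57,837.6000
Growing perpetuity: P = D₁ / (r − g) = $57,837.6000 / (0.074 − 0.044) = $1,927,920.00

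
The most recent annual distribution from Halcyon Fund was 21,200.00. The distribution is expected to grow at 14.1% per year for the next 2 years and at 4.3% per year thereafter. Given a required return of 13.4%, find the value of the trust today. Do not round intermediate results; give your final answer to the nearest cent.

288787.08

D_1 = 24189.20000
D_2 = 27599.87720
Terminal value at year 2: TV = D_2×(1+g_2)/(r−g_2) = 28786.67192/0.091 = 316337.05406
P_0 = D_1/(1+r)^1 + D_2/(1+r)^2 + TV/(1+r)^2
    = 21330.86420 + 21462.53620 + 245993.68412 = 288787.08452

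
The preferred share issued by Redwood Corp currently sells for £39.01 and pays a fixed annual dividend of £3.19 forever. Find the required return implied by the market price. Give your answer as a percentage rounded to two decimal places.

8.18%

P = C/r ⇒ r = C/P = £3.19/£39.01 = 0.081774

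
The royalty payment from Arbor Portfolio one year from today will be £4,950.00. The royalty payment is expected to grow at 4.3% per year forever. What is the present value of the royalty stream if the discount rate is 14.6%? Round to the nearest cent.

Growing perpetuity: P = D₁ / (r − g) = £4,950.0000 / (0.146 − 0.043) = £48,058.25

£48058.25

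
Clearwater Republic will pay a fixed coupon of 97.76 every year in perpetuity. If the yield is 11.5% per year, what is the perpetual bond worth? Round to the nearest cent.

850.09

Level perpetuity: PV = C / r = 97.76 / 0.115 = 850.09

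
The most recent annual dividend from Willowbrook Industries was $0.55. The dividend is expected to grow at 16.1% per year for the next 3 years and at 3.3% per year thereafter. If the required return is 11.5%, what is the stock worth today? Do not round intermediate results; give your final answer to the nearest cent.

$9.61

D_1 = 0.63855
D_2 = 0.74136
D_3 = 0.86071
Terminal value at year 3: TV = D_3×(1+g_2)/(r−g_2) = 0.88912/0.082 = 10.84291
P_0 = D_1/(1+r)^1 + D_2/(1+r)^2 + D_3/(1+r)^3 + TV/(1+r)^3
    = 0.57269 + 0.59632 + 0.62092 + 7.82206 = 9.61199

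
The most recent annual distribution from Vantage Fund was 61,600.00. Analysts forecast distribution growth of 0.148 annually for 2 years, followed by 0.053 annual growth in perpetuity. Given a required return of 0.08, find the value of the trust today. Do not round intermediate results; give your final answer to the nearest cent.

2849528.12

D_1 = 70716.80000
D_2 = 81182.88640
Terminal value at year 2: TV = D_2×(1+g_2)/(r−g_2) = 85485.57938/0.027 = 3166132.56960
P_0 = D_1/(1+r)^1 + D_2/(1+r)^2 + TV/(1+r)^2
    = 65478.51852 + 69601.24005 + 2714448.36214 = 2849528.12071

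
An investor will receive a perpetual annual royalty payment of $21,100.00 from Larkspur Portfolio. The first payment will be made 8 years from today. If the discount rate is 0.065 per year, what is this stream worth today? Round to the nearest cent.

$208892.02

Value at end of year 7: C / r = $21,100.00 / 0.065 = $324,615.3846
Discount to today: PV = $324,615.3846 / (1 + 0.065)^7 = $324,615.3846 / 1.553987 = $208,892.02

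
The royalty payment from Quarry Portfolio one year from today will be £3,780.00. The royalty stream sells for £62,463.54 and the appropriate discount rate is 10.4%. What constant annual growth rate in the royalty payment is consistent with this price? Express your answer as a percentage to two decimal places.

4.35%

P = D₁/(r−g) ⇒ g = r − D₁/P = 0.104 − £3,780.00/£62,463.54 = 0.043485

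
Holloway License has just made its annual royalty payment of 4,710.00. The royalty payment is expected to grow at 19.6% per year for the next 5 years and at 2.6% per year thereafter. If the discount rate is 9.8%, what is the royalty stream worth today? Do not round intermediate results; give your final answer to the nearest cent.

133573.51

D_1 = 5633.16000
D_2 = 6737.25936
D_3 = 8057.76219
D_4 = 9637.08358
D_5 = 11525.95197
Terminal value at year 5: TV = D_5×(1+g_2)/(r−g_2) = 11825.62672/0.072 = 164244.81553
P_0 = D_1/(1+r)^1 + D_2/(1+r)^2 + D_3/(1+r)^3 + D_4/(1+r)^4 + D_5/(1+r)^5 + TV/(1+r)^5
    = 5130.38251 + 5588.28551 + 6087.05780 + 6630.34711 + 7222.12673 + 102915.30588 = 133573.50554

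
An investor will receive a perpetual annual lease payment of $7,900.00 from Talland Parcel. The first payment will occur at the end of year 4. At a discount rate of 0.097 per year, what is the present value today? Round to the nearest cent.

$61692.94

Value at end of year 3: C / r = $7,900.00 / 0.097 = $81,443.2990
Discount to today: PV = $81,443.2990 / (1 + 0.097)^3 = $81,443.2990 / 1.320140 = $61,692.94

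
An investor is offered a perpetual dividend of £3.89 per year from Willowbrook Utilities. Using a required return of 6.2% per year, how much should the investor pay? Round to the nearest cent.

£62.74

Level perpetuity: PV = C / r = £3.89 / 0.062 = £62.74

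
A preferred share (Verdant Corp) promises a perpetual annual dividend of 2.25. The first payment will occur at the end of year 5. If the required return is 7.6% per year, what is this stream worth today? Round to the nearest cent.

Value at end of year 4: C / r = 2.25 / 0.076 = 29.6053
Discount to today: PV = 29.6053 / (1 + 0.076)^4 = 29.6053 / 1.340445 = 22.09

22.09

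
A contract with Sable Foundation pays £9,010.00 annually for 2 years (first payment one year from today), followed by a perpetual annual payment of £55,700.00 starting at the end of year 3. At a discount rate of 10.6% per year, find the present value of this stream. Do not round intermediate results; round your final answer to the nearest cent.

£445087.26

PV of 2-year annuity: £9,010.00 × [1 − (1+0.106)^−2] / 0.106 = 15512.18244
Perpetuity value at year 2: £55,700.00 / 0.106 = 525471.69811
PV of perpetuity: 525471.69811 / (1+0.106)^2 = 429575.07637
Total PV = 15512.18244 + 429575.07637 = 445087.25881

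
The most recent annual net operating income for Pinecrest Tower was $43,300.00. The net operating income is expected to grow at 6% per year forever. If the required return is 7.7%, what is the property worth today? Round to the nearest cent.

$2699882.35

D₁ = D₀ × (1 + g) = $43,300.00 × 1.06 = $45,898.0000
Growing perpetuity: P = D₁ / (r − g) = $45,898.0000 / (0.077 − 0.06) = $2,699,882.35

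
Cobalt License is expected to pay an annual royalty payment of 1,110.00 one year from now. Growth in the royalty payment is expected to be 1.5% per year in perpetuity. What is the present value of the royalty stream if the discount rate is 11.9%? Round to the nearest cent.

Growing perpetuity: P = D₁ / (r − g) = 1,110.0000 / (0.119 − 0.015) = 10,673.08

10673.08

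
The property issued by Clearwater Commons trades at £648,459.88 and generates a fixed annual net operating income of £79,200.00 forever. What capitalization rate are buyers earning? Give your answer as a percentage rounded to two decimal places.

P = C/r ⇒ r = C/P = £79,200.00/£648,459.88 = 0.122136

12.21%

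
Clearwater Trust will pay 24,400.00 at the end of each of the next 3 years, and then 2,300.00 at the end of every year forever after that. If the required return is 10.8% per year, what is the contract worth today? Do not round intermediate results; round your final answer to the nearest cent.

75490.81

PV of 3-year annuity: 24,400.00 × [1 − (1+0.108)^−3] / 0.108 = 59834.66213
Perpetuity value at year 3: 2,300.00 / 0.108 = 21296.29630
PV of perpetuity: 21296.29630 / (1+0.108)^3 = 15656.14372
Total PV = 59834.66213 + 15656.14372 = 75490.80585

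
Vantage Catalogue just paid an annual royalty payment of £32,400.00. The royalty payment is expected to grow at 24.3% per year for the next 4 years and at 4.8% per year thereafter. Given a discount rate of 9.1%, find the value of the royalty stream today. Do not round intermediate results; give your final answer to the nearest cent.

D_1 = 40273.20000
D_2 = 50059.58760
D_3 = 62224.06739
D_4 = 77344.51576
Terminal value at year 4: TV = D_4×(1+g_2)/(r−g_2) = 81057.05252/0.043 = 1885047.73299
P_0 = D_1/(1+r)^1 + D_2/(1+r)^2 + D_3/(1+r)^3 + D_4/(1+r)^4 + TV/(1+r)^4
    = 36914.02383 + 42056.94924 + 47916.39588 + 54592.19073 + 1330525.95070 = 1512005.51038

£1512005.51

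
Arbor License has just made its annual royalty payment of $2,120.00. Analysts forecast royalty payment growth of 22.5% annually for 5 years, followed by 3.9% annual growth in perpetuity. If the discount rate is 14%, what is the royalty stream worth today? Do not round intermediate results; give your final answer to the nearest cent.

$44465.76

D_1 = 2597.00000
D_2 = 3181.32500
D_3 = 3897.12313
D_4 = 4773.97583
D_5 = 5848.12039
Terminal value at year 5: TV = D_5×(1+g_2)/(r−g_2) = 6076.19708/0.101 = 60160.36717
P_0 = D_1/(1+r)^1 + D_2/(1+r)^2 + D_3/(1+r)^3 + D_4/(1+r)^4 + D_5/(1+r)^5 + TV/(1+r)^5
    = 2278.07018 + 2447.92629 + 2630.44710 + 2826.57693 + 3037.33048 + 31245.40955 = 44465.76052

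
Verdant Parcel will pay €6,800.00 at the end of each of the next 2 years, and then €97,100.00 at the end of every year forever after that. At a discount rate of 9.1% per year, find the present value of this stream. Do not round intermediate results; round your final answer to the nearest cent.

€908400.43

PV of 2-year annuity: €6,800.00 × [1 − (1+0.091)^−2] / 0.091 = 11945.75063
Perpetuity value at year 2: €97,100.00 / 0.091 = 1067032.96703
PV of perpetuity: 1067032.96703 / (1+0.091)^2 = 896454.67502
Total PV = 11945.75063 + 896454.67502 = 908400.42564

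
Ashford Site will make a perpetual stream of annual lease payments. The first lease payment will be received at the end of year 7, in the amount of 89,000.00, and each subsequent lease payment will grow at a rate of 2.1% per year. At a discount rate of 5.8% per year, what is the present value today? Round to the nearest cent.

1715040.09

Value at end of year 6: C₁ / (r − g) = 89,000.00 / (0.058 − 0.021) = 2,405,405.4054
Discount to today: PV = 2,405,405.4054 / (1 + 0.058)^6 = 2,405,405.4054 / 1.402536 = 1,715,040.09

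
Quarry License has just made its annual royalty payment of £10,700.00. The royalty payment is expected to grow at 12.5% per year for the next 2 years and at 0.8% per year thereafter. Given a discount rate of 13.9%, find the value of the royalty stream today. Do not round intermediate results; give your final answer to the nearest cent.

£101328.34

D_1 = 12037.50000
D_2 = 13542.18750
Terminal value at year 2: TV = D_2×(1+g_2)/(r−g_2) = 13650.52500/0.131 = 104202.48092
P_0 = D_1/(1+r)^1 + D_2/(1+r)^2 + TV/(1+r)^2
    = 10568.48112 + 10438.57881 + 80321.27817 = 101328.33810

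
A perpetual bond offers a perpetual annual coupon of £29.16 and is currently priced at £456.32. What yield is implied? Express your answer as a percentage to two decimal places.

P = C/r ⇒ r = C/P = £29.16/£456.32 = 0.063903

6.39%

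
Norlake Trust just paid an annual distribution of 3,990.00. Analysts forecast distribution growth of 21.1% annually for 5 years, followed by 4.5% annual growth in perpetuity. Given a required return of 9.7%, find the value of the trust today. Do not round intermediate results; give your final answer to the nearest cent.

D_1 = 4831.89000
D_2 = 5851.41879
D_3 = 7086.06815
D_4 = 8581.22854
D_5 = 10391.86776
Terminal value at year 5: TV = D_5×(1+g_2)/(r−g_2) = 10859.50181/0.052 = 208836.57318
P_0 = D_1/(1+r)^1 + D_2/(1+r)^2 + D_3/(1+r)^3 + D_4/(1+r)^4 + D_5/(1+r)^5 + TV/(1+r)^5
    = 4404.63993 + 4862.36914 + 5367.66548 + 5925.47210 + 6541.24587 + 131453.88334 = 158555.27587

158555.28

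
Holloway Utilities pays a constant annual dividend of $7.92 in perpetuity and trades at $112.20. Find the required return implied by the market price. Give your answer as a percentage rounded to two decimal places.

7.06%

P = C/r ⇒ r = C/P = $7.92/$112.20 = 0.070588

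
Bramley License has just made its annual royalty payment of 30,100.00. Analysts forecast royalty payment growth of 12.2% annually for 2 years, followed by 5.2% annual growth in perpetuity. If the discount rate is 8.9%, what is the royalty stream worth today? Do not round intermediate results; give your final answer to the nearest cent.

971433.74

D_1 = 33772.20000
D_2 = 37892.40840
Terminal value at year 2: TV = D_2×(1+g_2)/(r−g_2) = 39862.81364/0.037 = 1077373.34154
P_0 = D_1/(1+r)^1 + D_2/(1+r)^2 + TV/(1+r)^2
    = 31012.12121 + 31951.88246 + 908469.73916 = 971433.74283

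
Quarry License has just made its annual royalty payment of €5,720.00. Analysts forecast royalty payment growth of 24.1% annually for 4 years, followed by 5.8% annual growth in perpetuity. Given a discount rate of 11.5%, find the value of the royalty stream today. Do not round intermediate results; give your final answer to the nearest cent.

€193044.04

D_1 = 7098.52000
D_2 = 8809.26332
D_3 = 10932.29578
D_4 = 13566.97906
Terminal value at year 4: TV = D_4×(1+g_2)/(r−g_2) = 14353.86385/0.057 = 251822.17279
P_0 = D_1/(1+r)^1 + D_2/(1+r)^2 + D_3/(1+r)^3 + D_4/(1+r)^4 + TV/(1+r)^4
    = 6366.38565 + 7085.81578 + 7886.54474 + 8777.75966 + 162927.53888 = 193044.04470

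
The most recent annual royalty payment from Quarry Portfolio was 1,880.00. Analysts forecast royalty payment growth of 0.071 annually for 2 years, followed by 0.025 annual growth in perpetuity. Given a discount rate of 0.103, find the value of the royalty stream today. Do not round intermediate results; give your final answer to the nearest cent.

D_1 = 2013.48000
D_2 = 2156.43708
Terminal value at year 2: TV = D_2×(1+g_2)/(r−g_2) = 2210.34801/0.078 = 28337.79496
P_0 = D_1/(1+r)^1 + D_2/(1+r)^2 + TV/(1+r)^2
    = 1825.45784 + 1772.49805 + 23292.44232 = 26890.39821

26890.40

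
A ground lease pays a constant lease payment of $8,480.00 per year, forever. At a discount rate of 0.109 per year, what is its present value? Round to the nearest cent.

$77798.17

Level perpetuity: PV = C / r = $8,480.00 / 0.109 = $77,798.17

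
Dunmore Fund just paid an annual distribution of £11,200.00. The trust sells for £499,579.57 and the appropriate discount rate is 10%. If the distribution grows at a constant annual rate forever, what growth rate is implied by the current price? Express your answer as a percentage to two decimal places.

P = D₀(1+g)/(r−g) ⇒ P(r−g) = D₀(1+g) ⇒ g(P+D₀) = P·r − D₀
g = (P·r − D₀)/(P + D₀) = (£499,579.57×0.1 − £11,200.00) / (£499,579.57 + £11,200.00) = 0.075880

7.59%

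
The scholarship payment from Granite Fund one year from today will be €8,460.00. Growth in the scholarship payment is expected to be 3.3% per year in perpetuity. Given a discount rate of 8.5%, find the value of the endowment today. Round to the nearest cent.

€162692.31

Growing perpetuity: P = D₁ / (r − g) = €8,460.0000 / (0.085 − 0.033) = €162,692.31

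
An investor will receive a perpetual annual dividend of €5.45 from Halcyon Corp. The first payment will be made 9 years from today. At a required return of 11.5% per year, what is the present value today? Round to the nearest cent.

Value at end of year 8: C / r = €5.45 / 0.115 = €47.3913
Discount to today: PV = €47.3913 / (1 + 0.115)^8 = €47.3913 / 2.388905 = €19.84

€19.84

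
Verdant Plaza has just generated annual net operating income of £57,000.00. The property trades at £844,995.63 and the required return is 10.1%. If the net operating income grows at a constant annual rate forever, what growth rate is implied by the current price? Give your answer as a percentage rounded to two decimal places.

3.14%

P = D₀(1+g)/(r−g) ⇒ P(r−g) = D₀(1+g) ⇒ g(P+D₀) = P·r − D₀
g = (P·r − D₀)/(P + D₀) = (£844,995.63×0.101 − £57,000.00) / (£844,995.63 + £57,000.00) = 0.031424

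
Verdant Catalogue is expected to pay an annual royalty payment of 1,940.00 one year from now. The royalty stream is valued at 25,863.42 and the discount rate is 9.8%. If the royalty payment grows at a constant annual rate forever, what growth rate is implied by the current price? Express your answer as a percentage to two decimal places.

2.30%

P = D₁/(r−g) ⇒ g = r − D₁/P = 0.098 − 1,940.00/25,863.42 = 0.022991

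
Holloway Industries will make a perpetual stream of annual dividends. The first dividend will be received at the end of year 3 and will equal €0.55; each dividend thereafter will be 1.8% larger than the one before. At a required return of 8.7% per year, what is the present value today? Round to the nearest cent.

Value at end of year 2: C₁ / (r − g) = €0.55 / (0.087 − 0.018) = €7.9710
Discount to today: PV = €7.9710 / (1 + 0.087)^2 = €7.9710 / 1.181569 = €6.75

€6.75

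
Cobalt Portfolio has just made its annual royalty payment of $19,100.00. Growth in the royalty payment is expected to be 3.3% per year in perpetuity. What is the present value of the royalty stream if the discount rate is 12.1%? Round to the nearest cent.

$224207.95

D₁ = D₀ × (1 + g) = $19,100.00 × 1.033 = $19,730.3000
Growing perpetuity: P = D₁ / (r − g) = $19,730.3000 / (0.121 − 0.033) = $224,207.95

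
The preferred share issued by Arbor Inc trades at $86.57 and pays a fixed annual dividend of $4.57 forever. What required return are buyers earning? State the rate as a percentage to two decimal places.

P = C/r ⇒ r = C/P = $4.57/$86.57 = 0.052790

5.28%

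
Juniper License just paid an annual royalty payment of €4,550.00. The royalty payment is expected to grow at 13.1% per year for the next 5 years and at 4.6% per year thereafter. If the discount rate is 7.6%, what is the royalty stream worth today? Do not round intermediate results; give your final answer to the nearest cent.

D_1 = 5146.05000
D_2 = 5820.18255
D_3 = 6582.62646
D_4 = 7444.95053
D_5 = 8420.23905
Terminal value at year 5: TV = D_5×(1+g_2)/(r−g_2) = 8807.57005/0.03 = 293585.66822
P_0 = D_1/(1+r)^1 + D_2/(1+r)^2 + D_3/(1+r)^3 + D_4/(1+r)^4 + D_5/(1+r)^5 + TV/(1+r)^5
    = 4782.57435 + 5027.03679 + 5283.99499 + 5554.08767 + 5837.98621 + 203551.11911 = 230036.79913

€230036.80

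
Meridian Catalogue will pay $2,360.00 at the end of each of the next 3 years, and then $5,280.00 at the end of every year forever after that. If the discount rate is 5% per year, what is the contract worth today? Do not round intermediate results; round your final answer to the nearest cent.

$97648.12

PV of 3-year annuity: $2,360.00 × [1 − (1+0.05)^−3] / 0.05 = 6426.86535
Perpetuity value at year 3: $5,280.00 / 0.05 = 105600.00000
PV of perpetuity: 105600.00000 / (1+0.05)^3 = 91221.25040
Total PV = 6426.86535 + 91221.25040 = 97648.11575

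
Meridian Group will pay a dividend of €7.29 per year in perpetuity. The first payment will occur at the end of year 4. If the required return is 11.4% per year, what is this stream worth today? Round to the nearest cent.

€46.26

Value at end of year 3: C / r = €7.29 / 0.114 = €63.9474
Discount to today: PV = €63.9474 / (1 + 0.114)^3 = €63.9474 / 1.382470 = €46.26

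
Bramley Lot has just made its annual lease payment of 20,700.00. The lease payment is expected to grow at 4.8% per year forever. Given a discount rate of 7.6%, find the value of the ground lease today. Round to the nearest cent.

774771.43

D₁ = D₀ × (1 + g) = 20,700.00 × 1.048 = 21,693.6000
Growing perpetuity: P = D₁ / (r − g) = 21,693.6000 / (0.076 − 0.048) = 774,771.43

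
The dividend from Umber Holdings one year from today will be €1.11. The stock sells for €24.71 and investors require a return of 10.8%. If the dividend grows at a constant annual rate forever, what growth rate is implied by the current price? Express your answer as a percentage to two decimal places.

P = D₁/(r−g) ⇒ g = r − D₁/P = 0.108 − €1.11/€24.71 = 0.063079

6.31%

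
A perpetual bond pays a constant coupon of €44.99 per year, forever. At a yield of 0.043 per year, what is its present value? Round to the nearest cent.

Level perpetuity: PV = C / r = €44.99 / 0.043 = €1,046.28

€1046.28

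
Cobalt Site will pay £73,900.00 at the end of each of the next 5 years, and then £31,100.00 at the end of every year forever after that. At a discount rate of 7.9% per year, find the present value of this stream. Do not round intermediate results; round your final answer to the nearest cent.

PV of 5-year annuity: £73,900.00 × [1 − (1+0.079)^−5] / 0.079 = 295840.58054
Perpetuity value at year 5: £31,100.00 / 0.079 = 393670.88608
PV of perpetuity: 393670.88608 / (1+0.079)^5 = 269169.64041
Total PV = 295840.58054 + 269169.64041 = 565010.22095

£565010.22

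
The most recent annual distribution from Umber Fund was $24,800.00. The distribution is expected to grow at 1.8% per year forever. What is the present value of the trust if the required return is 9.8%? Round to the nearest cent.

D₁ = D₀ × (1 + g) = $24,800.00 × 1.018 = $25,246.4000
Growing perpetuity: P = D₁ / (r − g) = $25,246.4000 / (0.098 − 0.018) = $315,580.00

$315580.00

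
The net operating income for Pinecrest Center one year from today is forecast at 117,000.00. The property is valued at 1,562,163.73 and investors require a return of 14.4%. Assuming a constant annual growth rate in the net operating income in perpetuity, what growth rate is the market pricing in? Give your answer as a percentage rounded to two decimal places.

P = D₁/(r−g) ⇒ g = r − D₁/P = 0.144 − 117,000.00/1,562,163.73 = 0.069104

6.91%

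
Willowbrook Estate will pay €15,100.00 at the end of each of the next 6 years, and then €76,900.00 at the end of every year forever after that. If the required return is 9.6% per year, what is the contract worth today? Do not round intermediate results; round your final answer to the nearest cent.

PV of 6-year annuity: €15,100.00 × [1 − (1+0.096)^−6] / 0.096 = 66542.55356
Perpetuity value at year 6: €76,900.00 / 0.096 = 801041.66667
PV of perpetuity: 801041.66667 / (1+0.096)^6 = 462159.39060
Total PV = 66542.55356 + 462159.39060 = 528701.94415

€528701.94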